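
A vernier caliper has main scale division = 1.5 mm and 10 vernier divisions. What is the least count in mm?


LC = MSD / n_div
= 1.5 / 10
= 0.1500

0.1500


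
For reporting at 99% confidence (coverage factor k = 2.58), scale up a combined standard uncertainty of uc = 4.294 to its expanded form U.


U = k * uc
U = 2.58 * 4.294
U = 11.0785

11.0785


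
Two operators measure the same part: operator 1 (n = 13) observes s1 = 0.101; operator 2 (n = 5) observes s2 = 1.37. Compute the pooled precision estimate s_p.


s_p = sqrt(((n1-1)*s1^2 + (n2-1)*s2^2) / (n1+n2-2))
numerator = (13-1)*0.101^2 + (5-1)*1.37^2 = 0.122412 + 7.5076 = 7.630012
denominator = 13 + 5 - 2 = 16
s_p^2 = 7.630012 / 16 = 0.47687575
s_p = sqrt(0.47687575) = 0.6906

0.6906


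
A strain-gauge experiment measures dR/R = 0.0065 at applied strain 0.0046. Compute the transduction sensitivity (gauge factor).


GF = (dR/R) / epsilon
= 0.0065 / 0.0046
= 1.4130

1.4130


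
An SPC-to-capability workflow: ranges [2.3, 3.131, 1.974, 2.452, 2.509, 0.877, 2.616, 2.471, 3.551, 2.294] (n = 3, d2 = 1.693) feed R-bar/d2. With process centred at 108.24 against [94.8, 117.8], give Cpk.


R_bar = (2.3 + 3.131 + 1.974 + 2.452 + 2.509 + 0.877 + 2.616 + 2.471 + 3.551 + 2.294) / 10 = 2.4175
sigma = R_bar / d2 = 2.4175 / 1.693 = 1.4279386
Cp = (USL - LSL)/(6*sigma) = (117.8 - 94.8)/(6*1.4279386) = 2.6845
Cpu = (117.8 - 108.24)/(3*1.4279386) = 2.2317
Cpl = (108.24 - 94.8)/(3*1.4279386) = 3.1374
Cpk = min(Cpu, Cpl) = 2.2317

2.2317


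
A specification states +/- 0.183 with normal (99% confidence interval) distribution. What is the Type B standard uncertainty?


u_B = half_width / 2.576
u_B = 0.183 / 2.576
u_B = 0.0710

0.0710


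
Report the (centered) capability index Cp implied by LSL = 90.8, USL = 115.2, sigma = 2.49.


Cp = (USL - LSL) / (6 * sigma)
= (115.2 - 90.8) / (6 * 2.49)
= 24.4000 / 14.9400
= 1.6332

1.6332


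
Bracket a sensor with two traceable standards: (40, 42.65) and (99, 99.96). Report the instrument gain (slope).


slope = (y2 - y1) / (x2 - x1)
= (99.96 - 42.65) / (99 - 40)
= 57.3100 / 59
= 0.9714

0.9714


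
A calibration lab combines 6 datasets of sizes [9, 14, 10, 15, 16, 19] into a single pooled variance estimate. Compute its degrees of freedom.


nu = sum_i (n_i - 1)
nu = ((9 - 1) + (14 - 1) + (10 - 1) + (15 - 1) + (16 - 1) + (19 - 1))
nu = 8 + 13 + 9 + 14 + 15 + 18
nu = 77

77


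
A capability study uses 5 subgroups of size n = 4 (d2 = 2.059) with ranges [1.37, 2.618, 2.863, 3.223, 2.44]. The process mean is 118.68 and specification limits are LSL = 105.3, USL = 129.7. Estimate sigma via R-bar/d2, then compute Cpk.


R_bar = (1.37 + 2.618 + 2.863 + 3.223 + 2.44) / 5 = 2.5028
sigma = R_bar / d2 = 2.5028 / 2.059 = 1.2155415
Cp = (USL - LSL)/(6*sigma) = (129.7 - 105.3)/(6*1.2155415) = 3.3456
Cpu = (129.7 - 118.68)/(3*1.2155415) = 3.0220
Cpl = (118.68 - 105.3)/(3*1.2155415) = 3.6691
Cpk = min(Cpu, Cpl) = 3.0220

3.0220


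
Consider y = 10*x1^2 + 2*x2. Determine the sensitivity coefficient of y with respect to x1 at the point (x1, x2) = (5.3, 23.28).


y = 10*x1^2 + 2*x2
dy/dx1 = 2*10*x1
Evaluate at x1 = 5.3: c1 = 20 * 5.3
c1 = 106.0000

106.0000


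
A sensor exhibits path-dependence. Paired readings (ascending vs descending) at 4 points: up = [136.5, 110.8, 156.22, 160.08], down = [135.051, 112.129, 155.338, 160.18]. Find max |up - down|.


|136.5 - 135.051| = 1.4490
|110.8 - 112.129| = 1.3290
|156.22 - 155.338| = 0.8820
|160.08 - 160.18| = 0.1000
hysteresis = max(diffs) = 1.4490

1.4490


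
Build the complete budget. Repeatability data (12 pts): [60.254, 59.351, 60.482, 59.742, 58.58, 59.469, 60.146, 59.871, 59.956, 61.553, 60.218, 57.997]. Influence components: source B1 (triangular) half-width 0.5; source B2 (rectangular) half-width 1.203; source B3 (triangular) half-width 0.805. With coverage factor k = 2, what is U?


mean = (60.254 + 59.351 + 60.482 + 59.742 + 58.58 + 59.469 + 60.146 + 59.871 + 59.956 + 61.553 + 60.218 + 57.997) / 12 = 59.80158333
s = sqrt(sum((x - mean)^2)/(n-1)) = 0.91063269
u_A = s / sqrt(n) = 0.91063269 / sqrt(12) = 0.26287701
u_B1 = 0.5 / sqrt(6) = 0.20412415
u_B2 = 1.203 / sqrt(3) = 0.69455237
u_B3 = 0.805 / sqrt(6) = 0.32863987
uc = sqrt(0.26287701^2 + 0.20412415^2 + 0.69455237^2 + 0.32863987^2) = 0.83736381
U = k * uc = 2 * 0.83736381
U = 1.6747

1.6747


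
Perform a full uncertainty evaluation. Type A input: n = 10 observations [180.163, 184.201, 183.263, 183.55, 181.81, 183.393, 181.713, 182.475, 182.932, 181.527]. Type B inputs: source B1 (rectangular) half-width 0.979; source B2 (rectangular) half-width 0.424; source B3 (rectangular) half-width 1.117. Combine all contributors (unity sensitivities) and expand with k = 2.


mean = (180.163 + 184.201 + 183.263 + 183.55 + 181.81 + 183.393 + 181.713 + 182.475 + 182.932 + 181.527) / 10 = 182.5027
s = sqrt(sum((x - mean)^2)/(n-1)) = 1.2049187
u_A = s / sqrt(n) = 1.2049187 / sqrt(10) = 0.38102875
u_B1 = 0.979 / sqrt(3) = 0.56522591
u_B2 = 0.424 / sqrt(3) = 0.24479651
u_B3 = 1.117 / sqrt(3) = 0.64490025
uc = sqrt(0.38102875^2 + 0.56522591^2 + 0.24479651^2 + 0.64490025^2) = 0.96978601
U = k * uc = 2 * 0.96978601
U = 1.9396

1.9396


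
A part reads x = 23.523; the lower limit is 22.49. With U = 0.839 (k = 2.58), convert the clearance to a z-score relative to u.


u = U / k = 0.839 / 2.58 = 0.3251938
margin = |LSL - x| = |22.49 - 23.523| = 1.033
z = margin / u = 1.033 / 0.3251938
z = 3.1766

3.1766


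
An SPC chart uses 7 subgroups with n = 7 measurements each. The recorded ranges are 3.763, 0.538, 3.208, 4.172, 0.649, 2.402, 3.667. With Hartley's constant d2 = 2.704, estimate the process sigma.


R_bar = (3.763 + 0.538 + 3.208 + 4.172 + 0.649 + 2.402 + 3.667) / 7
R_bar = 18.399 / 7 = 2.6284286
sigma_hat = R_bar / d2 = 2.6284286 / 2.704 = 0.9721

0.9721


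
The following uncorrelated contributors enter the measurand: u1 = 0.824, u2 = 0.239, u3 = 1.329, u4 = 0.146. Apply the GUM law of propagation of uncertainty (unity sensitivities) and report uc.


uc = sqrt(0.824^2 + 0.239^2 + 1.329^2 + 0.146^2)
uc = sqrt(2.523654)
uc = 1.5886

1.5886


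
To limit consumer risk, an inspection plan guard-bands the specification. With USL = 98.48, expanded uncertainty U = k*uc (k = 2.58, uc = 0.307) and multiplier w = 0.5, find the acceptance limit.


U = k * uc = 2.58 * 0.307 = 0.79206
guard band g = w * U = 0.5 * 0.79206 = 0.39603
AL = USL - g = 98.48 - 0.39603
AL = 98.0840

98.0840


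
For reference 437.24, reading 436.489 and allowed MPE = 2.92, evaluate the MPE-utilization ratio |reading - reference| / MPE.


e = indication - reference = 436.489 - 437.24 = -0.7510
|e| = 0.7510
ratio = |e| / MPE = 0.7510 / 2.92
ratio = 0.2572

0.2572


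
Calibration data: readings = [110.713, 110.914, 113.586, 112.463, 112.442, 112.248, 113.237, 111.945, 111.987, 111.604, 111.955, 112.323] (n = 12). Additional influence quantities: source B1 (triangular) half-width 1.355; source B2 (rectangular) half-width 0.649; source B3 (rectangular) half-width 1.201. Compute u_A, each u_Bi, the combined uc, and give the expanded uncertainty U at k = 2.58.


mean = (110.713 + 110.914 + 113.586 + 112.463 + 112.442 + 112.248 + 113.237 + 111.945 + 111.987 + 111.604 + 111.955 + 112.323) / 12 = 112.1180833
s = sqrt(sum((x - mean)^2)/(n-1)) = 0.82305456
u_A = s / sqrt(n) = 0.82305456 / sqrt(12) = 0.23759539
u_B1 = 1.355 / sqrt(6) = 0.55317643
u_B2 = 0.649 / sqrt(3) = 0.37470032
u_B3 = 1.201 / sqrt(3) = 0.69339767
uc = sqrt(0.23759539^2 + 0.55317643^2 + 0.37470032^2 + 0.69339767^2) = 0.99179453
U = k * uc = 2.58 * 0.99179453
U = 2.5588

2.5588


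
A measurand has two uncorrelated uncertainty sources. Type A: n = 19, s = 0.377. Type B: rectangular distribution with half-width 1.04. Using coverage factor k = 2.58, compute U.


u_A = s / sqrt(n) = 0.377 / sqrt(19) = 0.086489732
u_B = half_width / sqrt(3) = 1.04 / sqrt(3) = 0.60044428
uc = sqrt(u_A^2 + u_B^2) = sqrt(0.086489732^2 + 0.60044428^2) = 0.60664142
U = k * uc = 2.58 * 0.60664142
U = 1.5651

1.5651


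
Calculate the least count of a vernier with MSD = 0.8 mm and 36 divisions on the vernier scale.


LC = MSD / n_div
= 0.8 / 36
= 0.0222

0.0222


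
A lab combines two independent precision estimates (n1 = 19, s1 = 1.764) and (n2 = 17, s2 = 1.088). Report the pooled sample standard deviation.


s_p = sqrt(((n1-1)*s1^2 + (n2-1)*s2^2) / (n1+n2-2))
numerator = (19-1)*1.764^2 + (17-1)*1.088^2 = 56.010528 + 18.939904 = 74.950432
denominator = 19 + 17 - 2 = 34
s_p^2 = 74.950432 / 34 = 2.2044245
s_p = sqrt(2.2044245) = 1.4847

1.4847


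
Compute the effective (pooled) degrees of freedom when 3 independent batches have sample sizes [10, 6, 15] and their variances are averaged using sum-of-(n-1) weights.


nu = sum_i (n_i - 1)
nu = ((10 - 1) + (6 - 1) + (15 - 1))
nu = 9 + 5 + 14
nu = 28

28


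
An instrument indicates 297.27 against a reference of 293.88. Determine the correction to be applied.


Correction = standard - reading
= 293.88 - 297.27
= -3.3900

-3.3900


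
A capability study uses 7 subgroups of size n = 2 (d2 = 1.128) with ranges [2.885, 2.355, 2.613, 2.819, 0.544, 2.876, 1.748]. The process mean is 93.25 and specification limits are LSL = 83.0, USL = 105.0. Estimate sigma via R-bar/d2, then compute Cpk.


R_bar = (2.885 + 2.355 + 2.613 + 2.819 + 0.544 + 2.876 + 1.748) / 7 = 2.2628571
sigma = R_bar / d2 = 2.2628571 / 1.128 = 2.006079
Cp = (USL - LSL)/(6*sigma) = (105.0 - 83.0)/(6*2.006079) = 1.8278
Cpu = (105.0 - 93.25)/(3*2.006079) = 1.9524
Cpl = (93.25 - 83.0)/(3*2.006079) = 1.7032
Cpk = min(Cpu, Cpl) = 1.7032

1.7032


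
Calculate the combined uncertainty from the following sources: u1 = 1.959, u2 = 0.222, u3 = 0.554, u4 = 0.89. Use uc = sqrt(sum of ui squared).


uc = sqrt(1.959^2 + 0.222^2 + 0.554^2 + 0.89^2)
uc = sqrt(4.985981)
uc = 2.2329

2.2329


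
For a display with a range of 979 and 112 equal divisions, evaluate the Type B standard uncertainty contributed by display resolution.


resolution = range / divisions
resolution = 979 / 112 = 8.7410714
u_res = resolution / (2*sqrt(3))
u_res = 8.7410714 / 3.4641016
u_res = 2.5233

2.5233


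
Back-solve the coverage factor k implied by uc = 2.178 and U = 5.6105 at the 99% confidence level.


k = U / uc
k = 5.6105 / 2.178
k = 2.576

2.576


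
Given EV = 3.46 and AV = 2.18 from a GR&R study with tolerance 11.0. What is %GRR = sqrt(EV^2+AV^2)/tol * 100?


GRR = sqrt(EV^2 + AV^2) = sqrt(3.46^2 + 2.18^2) = 4.0894987
%GRR = GRR / tol * 100 = 4.0894987 / 11.0 * 100
%GRR = 37.1773

37.1773


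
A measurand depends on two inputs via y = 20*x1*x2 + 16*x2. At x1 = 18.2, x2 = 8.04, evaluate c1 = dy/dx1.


y = 20*x1*x2 + 16*x2
dy/dx1 = 20*x2
Evaluate at x2 = 8.04: c1 = 20 * 8.04
c1 = 160.8000

160.8000


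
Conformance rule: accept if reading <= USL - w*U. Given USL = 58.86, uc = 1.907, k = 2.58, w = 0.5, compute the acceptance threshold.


U = k * uc = 2.58 * 1.907 = 4.92006
guard band g = w * U = 0.5 * 4.92006 = 2.46003
AL = USL - g = 58.86 - 2.46003
AL = 56.4000

56.4000


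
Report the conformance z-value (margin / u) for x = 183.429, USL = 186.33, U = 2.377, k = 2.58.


u = U / k = 2.377 / 2.58 = 0.92131783
margin = |USL - x| = |186.33 - 183.429| = 2.901
z = margin / u = 2.901 / 0.92131783
z = 3.1488

3.1488


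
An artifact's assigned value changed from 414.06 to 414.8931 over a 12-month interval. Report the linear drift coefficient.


rate = (v2 - v1) / months
= (414.8931 - 414.06) / 12
= 0.8331 / 12
= 0.0694

0.0694


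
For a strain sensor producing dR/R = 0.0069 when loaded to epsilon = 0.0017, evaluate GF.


GF = (dR/R) / epsilon
= 0.0069 / 0.0017
= 4.0588

4.0588


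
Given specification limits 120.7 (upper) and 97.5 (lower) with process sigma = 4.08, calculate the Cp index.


Cp = (USL - LSL) / (6 * sigma)
= (120.7 - 97.5) / (6 * 4.08)
= 23.2000 / 24.4800
= 0.9477

0.9477


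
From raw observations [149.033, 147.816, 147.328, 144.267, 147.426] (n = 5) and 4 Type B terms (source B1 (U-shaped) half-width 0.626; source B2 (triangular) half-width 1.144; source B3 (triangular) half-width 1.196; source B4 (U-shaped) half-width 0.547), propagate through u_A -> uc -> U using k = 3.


mean = (149.033 + 147.816 + 147.328 + 144.267 + 147.426) / 5 = 147.174
s = sqrt(sum((x - mean)^2)/(n-1)) = 1.7611015
u_A = s / sqrt(n) = 1.7611015 / sqrt(5) = 0.78758853
u_B1 = 0.626 / sqrt(2) = 0.44264885
u_B2 = 1.144 / sqrt(6) = 0.46703604
u_B3 = 1.196 / sqrt(6) = 0.48826496
u_B4 = 0.547 / sqrt(2) = 0.38678741
uc = sqrt(0.78758853^2 + 0.44264885^2 + 0.46703604^2 + 0.48826496^2 + 0.38678741^2) = 1.1926288
U = k * uc = 3 * 1.1926288
U = 3.5779

3.5779


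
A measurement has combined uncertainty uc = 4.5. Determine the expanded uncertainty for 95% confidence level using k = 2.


U = k * uc
U = 2 * 4.5
U = 9.0000

9.0000


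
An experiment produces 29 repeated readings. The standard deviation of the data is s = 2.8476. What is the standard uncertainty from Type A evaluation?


u_A = s / sqrt(n)
u_A = 2.8476 / sqrt(29)
u_A = 2.8476 / 5.3851648
u_A = 0.5288

0.5288


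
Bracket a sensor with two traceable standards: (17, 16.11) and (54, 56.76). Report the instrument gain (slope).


slope = (y2 - y1) / (x2 - x1)
= (56.76 - 16.11) / (54 - 17)
= 40.6500 / 37
= 1.0986

1.0986


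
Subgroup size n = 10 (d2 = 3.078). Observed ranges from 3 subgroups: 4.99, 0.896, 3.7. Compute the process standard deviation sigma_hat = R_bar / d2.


R_bar = (4.99 + 0.896 + 3.7) / 3
R_bar = 9.586 / 3 = 3.1953333
sigma_hat = R_bar / d2 = 3.1953333 / 3.078 = 1.0381

1.0381


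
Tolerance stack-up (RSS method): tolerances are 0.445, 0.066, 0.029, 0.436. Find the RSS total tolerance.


RSS = sqrt(0.445^2 + 0.066^2 + 0.029^2 + 0.436^2)
= sqrt(0.393318)
= 0.6272

0.6272


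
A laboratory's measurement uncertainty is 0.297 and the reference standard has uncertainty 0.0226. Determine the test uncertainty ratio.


TUR = u_lab / u_ref
= 0.297 / 0.0226
= 13.1416

13.1416


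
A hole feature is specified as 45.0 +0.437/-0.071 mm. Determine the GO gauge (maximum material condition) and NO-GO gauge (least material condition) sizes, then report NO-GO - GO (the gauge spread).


GO = nominal - lower_tol (smallest hole = maximum material condition)
GO = 45.0 - 0.071 = 44.929
NO-GO = nominal + upper_tol (largest hole = least material condition)
NO-GO = 45.0 + 0.437 = 45.437
spread = NO-GO - GO = 45.437 - 44.929 = 0.5080

0.5080


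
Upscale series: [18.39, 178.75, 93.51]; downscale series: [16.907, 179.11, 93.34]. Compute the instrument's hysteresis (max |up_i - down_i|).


|18.39 - 16.907| = 1.4830
|178.75 - 179.11| = 0.3600
|93.51 - 93.34| = 0.1700
hysteresis = max(diffs) = 1.4830

1.4830


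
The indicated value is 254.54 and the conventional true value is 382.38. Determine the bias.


Systematic error = measured - true
= 254.54 - 382.38
= -127.8400

-127.8400


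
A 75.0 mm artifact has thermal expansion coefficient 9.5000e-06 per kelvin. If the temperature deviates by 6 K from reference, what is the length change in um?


dL = L * alpha * dT
= 75.0 * 9.5000e-06 * 6
= 0.0042750 mm
dL_um = 0.0042750 * 1000 = 4.2750 um

4.2750


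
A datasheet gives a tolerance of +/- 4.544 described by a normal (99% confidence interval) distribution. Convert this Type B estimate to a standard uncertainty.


u_B = half_width / 2.576
u_B = 4.544 / 2.576
u_B = 1.7640

1.7640


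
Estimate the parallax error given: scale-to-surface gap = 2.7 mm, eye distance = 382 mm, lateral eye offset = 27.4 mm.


error = h * offset / d
= 2.7 * 27.4 / 382
= 0.1937

0.1937


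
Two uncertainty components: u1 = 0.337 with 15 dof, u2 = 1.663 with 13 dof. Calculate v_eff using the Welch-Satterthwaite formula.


uc = sqrt(u1^2 + u2^2) = sqrt(0.337^2 + 1.663^2) = 1.6968023
v_eff = uc^4 / (u1^4/v1 + u2^4/v2)
= 1.6968023^4 / (0.337^4/15 + 1.663^4/13)
= 8.2894359 / 0.58919616
v_eff = 14.0691

14.0691


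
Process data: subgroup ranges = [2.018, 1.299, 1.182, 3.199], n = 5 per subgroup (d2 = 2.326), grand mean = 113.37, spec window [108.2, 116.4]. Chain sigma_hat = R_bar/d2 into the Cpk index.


R_bar = (2.018 + 1.299 + 1.182 + 3.199) / 4 = 1.9245
sigma = R_bar / d2 = 1.9245 / 2.326 = 0.82738607
Cp = (USL - LSL)/(6*sigma) = (116.4 - 108.2)/(6*0.82738607) = 1.6518
Cpu = (116.4 - 113.37)/(3*0.82738607) = 1.2207
Cpl = (113.37 - 108.2)/(3*0.82738607) = 2.0829
Cpk = min(Cpu, Cpl) = 1.2207

1.2207


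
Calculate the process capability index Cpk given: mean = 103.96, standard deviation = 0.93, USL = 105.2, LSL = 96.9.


Cpu = (USL - mean) / (3*sigma) = (105.2 - 103.96) / (3*0.93) = 0.4444
Cpl = (mean - LSL) / (3*sigma) = (103.96 - 96.9) / (3*0.93) = 2.5305
Cpk = min(Cpu, Cpl) = 0.4444

0.4444


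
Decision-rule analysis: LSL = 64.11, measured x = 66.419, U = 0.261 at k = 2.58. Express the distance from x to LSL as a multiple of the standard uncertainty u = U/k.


u = U / k = 0.261 / 2.58 = 0.10116279
margin = |LSL - x| = |64.11 - 66.419| = 2.309
z = margin / u = 2.309 / 0.10116279
z = 22.8246

22.8246


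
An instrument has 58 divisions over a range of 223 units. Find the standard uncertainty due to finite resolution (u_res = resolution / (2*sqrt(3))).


resolution = range / divisions
resolution = 223 / 58 = 3.8448276
u_res = resolution / (2*sqrt(3))
u_res = 3.8448276 / 3.4641016
u_res = 1.1099

1.1099


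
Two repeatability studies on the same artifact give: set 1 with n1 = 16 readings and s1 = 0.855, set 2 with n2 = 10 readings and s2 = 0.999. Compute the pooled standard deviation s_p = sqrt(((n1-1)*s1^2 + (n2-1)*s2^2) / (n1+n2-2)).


s_p = sqrt(((n1-1)*s1^2 + (n2-1)*s2^2) / (n1+n2-2))
numerator = (16-1)*0.855^2 + (10-1)*0.999^2 = 10.965375 + 8.982009 = 19.947384
denominator = 16 + 10 - 2 = 24
s_p^2 = 19.947384 / 24 = 0.831141
s_p = sqrt(0.831141) = 0.9117

0.9117


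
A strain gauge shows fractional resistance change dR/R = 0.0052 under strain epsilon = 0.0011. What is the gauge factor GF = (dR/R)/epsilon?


GF = (dR/R) / epsilon
= 0.0052 / 0.0011
= 4.7273

4.7273


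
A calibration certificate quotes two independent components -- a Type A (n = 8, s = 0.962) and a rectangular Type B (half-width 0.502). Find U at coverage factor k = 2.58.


u_A = s / sqrt(n) = 0.962 / sqrt(8) = 0.34011836
u_B = half_width / sqrt(3) = 0.502 / sqrt(3) = 0.28982984
uc = sqrt(u_A^2 + u_B^2) = sqrt(0.34011836^2 + 0.28982984^2) = 0.44685773
U = k * uc = 2.58 * 0.44685773
U = 1.1529

1.1529


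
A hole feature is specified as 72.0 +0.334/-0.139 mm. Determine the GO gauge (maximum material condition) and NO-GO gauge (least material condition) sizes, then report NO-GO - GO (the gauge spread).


GO = nominal - lower_tol (smallest hole = maximum material condition)
GO = 72.0 - 0.139 = 71.861
NO-GO = nominal + upper_tol (largest hole = least material condition)
NO-GO = 72.0 + 0.334 = 72.334
spread = NO-GO - GO = 72.334 - 71.861 = 0.4730

0.4730


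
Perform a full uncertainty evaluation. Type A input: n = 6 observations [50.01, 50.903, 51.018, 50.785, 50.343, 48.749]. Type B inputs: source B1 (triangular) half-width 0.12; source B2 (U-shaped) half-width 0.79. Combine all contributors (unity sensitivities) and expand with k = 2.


mean = (50.01 + 50.903 + 51.018 + 50.785 + 50.343 + 48.749) / 6 = 50.30133333
s = sqrt(sum((x - mean)^2)/(n-1)) = 0.84922286
u_A = s / sqrt(n) = 0.84922286 / sqrt(6) = 0.34669378
u_B1 = 0.12 / sqrt(6) = 0.048989795
u_B2 = 0.79 / sqrt(2) = 0.55861436
uc = sqrt(0.34669378^2 + 0.048989795^2 + 0.55861436^2) = 0.65927732
U = k * uc = 2 * 0.65927732
U = 1.3186

1.3186


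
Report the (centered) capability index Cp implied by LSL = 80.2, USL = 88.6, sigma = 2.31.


Cp = (USL - LSL) / (6 * sigma)
= (88.6 - 80.2) / (6 * 2.31)
= 8.4000 / 13.8600
= 0.6061

0.6061


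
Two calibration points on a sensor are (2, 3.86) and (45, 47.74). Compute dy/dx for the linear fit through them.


slope = (y2 - y1) / (x2 - x1)
= (47.74 - 3.86) / (45 - 2)
= 43.8800 / 43
= 1.0205

1.0205


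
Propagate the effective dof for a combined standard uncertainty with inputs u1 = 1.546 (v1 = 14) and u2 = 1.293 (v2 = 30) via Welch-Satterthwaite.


uc = sqrt(u1^2 + u2^2) = sqrt(1.546^2 + 1.293^2) = 2.0154317
v_eff = uc^4 / (u1^4/v1 + u2^4/v2)
= 2.0154317^4 / (1.546^4/14 + 1.293^4/30)
= 16.499559 / 0.50121605
v_eff = 32.9191

32.9191


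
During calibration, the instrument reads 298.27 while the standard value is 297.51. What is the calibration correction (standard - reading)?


Correction = standard - reading
= 297.51 - 298.27
= -0.7600

-0.7600


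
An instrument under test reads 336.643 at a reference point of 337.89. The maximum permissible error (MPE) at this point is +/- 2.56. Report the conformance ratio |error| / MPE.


e = indication - reference = 336.643 - 337.89 = -1.2470
|e| = 1.2470
ratio = |e| / MPE = 1.2470 / 2.56
ratio = 0.4871

0.4871


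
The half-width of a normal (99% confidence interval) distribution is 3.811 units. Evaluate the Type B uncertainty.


u_B = half_width / 2.576
u_B = 3.811 / 2.576
u_B = 1.4794

1.4794


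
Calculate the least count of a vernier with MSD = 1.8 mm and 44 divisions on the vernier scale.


LC = MSD / n_div
= 1.8 / 44
= 0.0409

0.0409


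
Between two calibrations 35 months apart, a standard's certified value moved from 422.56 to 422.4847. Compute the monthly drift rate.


rate = (v2 - v1) / months
= (422.4847 - 422.56) / 35
= -0.0753 / 35
= -0.0022

-0.0022


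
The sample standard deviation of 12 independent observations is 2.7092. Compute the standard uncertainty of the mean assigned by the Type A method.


u_A = s / sqrt(n)
u_A = 2.7092 / sqrt(12)
u_A = 2.7092 / 3.4641016
u_A = 0.7821

0.7821


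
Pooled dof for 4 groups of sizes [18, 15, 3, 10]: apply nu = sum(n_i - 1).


nu = sum_i (n_i - 1)
nu = ((18 - 1) + (15 - 1) + (3 - 1) + (10 - 1))
nu = 17 + 14 + 2 + 9
nu = 42

42


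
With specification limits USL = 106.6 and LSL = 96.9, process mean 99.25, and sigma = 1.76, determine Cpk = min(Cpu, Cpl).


Cpu = (USL - mean) / (3*sigma) = (106.6 - 99.25) / (3*1.76) = 1.3920
Cpl = (mean - LSL) / (3*sigma) = (99.25 - 96.9) / (3*1.76) = 0.4451
Cpk = min(Cpu, Cpl) = 0.4451

0.4451


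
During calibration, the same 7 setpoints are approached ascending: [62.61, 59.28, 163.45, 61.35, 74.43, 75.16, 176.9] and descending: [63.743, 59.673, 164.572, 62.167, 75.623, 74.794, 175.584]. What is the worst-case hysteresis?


|62.61 - 63.743| = 1.1330
|59.28 - 59.673| = 0.3930
|163.45 - 164.572| = 1.1220
|61.35 - 62.167| = 0.8170
|74.43 - 75.623| = 1.1930
|75.16 - 74.794| = 0.3660
|176.9 - 175.584| = 1.3160
hysteresis = max(diffs) = 1.3160

1.3160


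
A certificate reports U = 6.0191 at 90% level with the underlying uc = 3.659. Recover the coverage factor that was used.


k = U / uc
k = 6.0191 / 3.659
k = 1.645

1.645


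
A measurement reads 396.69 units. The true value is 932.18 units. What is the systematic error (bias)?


Systematic error = measured - true
= 396.69 - 932.18
= -535.4900

-535.4900


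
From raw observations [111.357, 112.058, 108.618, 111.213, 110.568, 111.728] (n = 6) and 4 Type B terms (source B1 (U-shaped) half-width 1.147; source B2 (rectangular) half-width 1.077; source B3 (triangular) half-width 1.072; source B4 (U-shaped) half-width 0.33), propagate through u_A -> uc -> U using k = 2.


mean = (111.357 + 112.058 + 108.618 + 111.213 + 110.568 + 111.728) / 6 = 110.9236667
s = sqrt(sum((x - mean)^2)/(n-1)) = 1.23675
u_A = s / sqrt(n) = 1.23675 / sqrt(6) = 0.50490107
u_B1 = 1.147 / sqrt(2) = 0.81105148
u_B2 = 1.077 / sqrt(3) = 0.62180624
u_B3 = 1.072 / sqrt(6) = 0.43764217
u_B4 = 0.33 / sqrt(2) = 0.23334524
uc = sqrt(0.50490107^2 + 0.81105148^2 + 0.62180624^2 + 0.43764217^2 + 0.23334524^2) = 1.2431224
U = k * uc = 2 * 1.2431224
U = 2.4862

2.4862


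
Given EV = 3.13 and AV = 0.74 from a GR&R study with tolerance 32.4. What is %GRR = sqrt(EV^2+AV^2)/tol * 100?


GRR = sqrt(EV^2 + AV^2) = sqrt(3.13^2 + 0.74^2) = 3.2162867
%GRR = GRR / tol * 100 = 3.2162867 / 32.4 * 100
%GRR = 9.9268

9.9268


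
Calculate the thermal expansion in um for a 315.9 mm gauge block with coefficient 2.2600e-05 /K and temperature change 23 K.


dL = L * alpha * dT
= 315.9 * 2.2600e-05 * 23
= 0.1642048 mm
dL_um = 0.1642048 * 1000 = 164.2048 um

164.2048


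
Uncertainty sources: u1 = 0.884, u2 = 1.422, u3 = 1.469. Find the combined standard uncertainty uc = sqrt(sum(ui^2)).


uc = sqrt(0.884^2 + 1.422^2 + 1.469^2)
uc = sqrt(4.961501)
uc = 2.2274

2.2274


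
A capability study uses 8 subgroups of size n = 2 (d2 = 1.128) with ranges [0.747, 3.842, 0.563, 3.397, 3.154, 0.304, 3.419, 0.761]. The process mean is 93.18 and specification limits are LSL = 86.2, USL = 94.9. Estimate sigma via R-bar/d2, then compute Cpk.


R_bar = (0.747 + 3.842 + 0.563 + 3.397 + 3.154 + 0.304 + 3.419 + 0.761) / 8 = 2.023375
sigma = R_bar / d2 = 2.023375 / 1.128 = 1.7937722
Cp = (USL - LSL)/(6*sigma) = (94.9 - 86.2)/(6*1.7937722) = 0.8084
Cpu = (94.9 - 93.18)/(3*1.7937722) = 0.3196
Cpl = (93.18 - 86.2)/(3*1.7937722) = 1.2971
Cpk = min(Cpu, Cpl) = 0.3196

0.3196


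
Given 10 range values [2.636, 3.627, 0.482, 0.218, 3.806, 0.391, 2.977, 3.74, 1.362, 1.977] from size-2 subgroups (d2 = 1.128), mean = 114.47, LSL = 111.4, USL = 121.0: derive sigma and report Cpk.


R_bar = (2.636 + 3.627 + 0.482 + 0.218 + 3.806 + 0.391 + 2.977 + 3.74 + 1.362 + 1.977) / 10 = 2.1216
sigma = R_bar / d2 = 2.1216 / 1.128 = 1.8808511
Cp = (USL - LSL)/(6*sigma) = (121.0 - 111.4)/(6*1.8808511) = 0.8507
Cpu = (121.0 - 114.47)/(3*1.8808511) = 1.1573
Cpl = (114.47 - 111.4)/(3*1.8808511) = 0.5441
Cpk = min(Cpu, Cpl) = 0.5441

0.5441


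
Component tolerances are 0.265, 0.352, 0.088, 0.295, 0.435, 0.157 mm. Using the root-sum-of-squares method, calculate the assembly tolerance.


RSS = sqrt(0.265^2 + 0.352^2 + 0.088^2 + 0.295^2 + 0.435^2 + 0.157^2)
= sqrt(0.502772)
= 0.7091

0.7091


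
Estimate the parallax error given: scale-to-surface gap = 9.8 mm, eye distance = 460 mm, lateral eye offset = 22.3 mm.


error = h * offset / d
= 9.8 * 22.3 / 460
= 0.4751

0.4751


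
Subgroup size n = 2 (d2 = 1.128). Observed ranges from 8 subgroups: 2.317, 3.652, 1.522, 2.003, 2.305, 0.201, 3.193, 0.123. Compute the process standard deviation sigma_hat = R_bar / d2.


R_bar = (2.317 + 3.652 + 1.522 + 2.003 + 2.305 + 0.201 + 3.193 + 0.123) / 8
R_bar = 15.316 / 8 = 1.9145
sigma_hat = R_bar / d2 = 1.9145 / 1.128 = 1.6973

1.6973


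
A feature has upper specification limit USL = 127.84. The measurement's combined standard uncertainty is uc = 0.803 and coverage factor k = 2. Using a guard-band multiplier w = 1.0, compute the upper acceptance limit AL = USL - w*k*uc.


U = k * uc = 2 * 0.803 = 1.606
guard band g = w * U = 1.0 * 1.606 = 1.606
AL = USL - g = 127.84 - 1.606
AL = 126.2340

126.2340


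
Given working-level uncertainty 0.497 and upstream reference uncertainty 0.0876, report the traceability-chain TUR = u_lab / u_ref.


TUR = u_lab / u_ref
= 0.497 / 0.0876
= 5.6735

5.6735


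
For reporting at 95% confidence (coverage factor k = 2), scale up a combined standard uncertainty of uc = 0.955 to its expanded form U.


U = k * uc
U = 2 * 0.955
U = 1.9100

1.9100


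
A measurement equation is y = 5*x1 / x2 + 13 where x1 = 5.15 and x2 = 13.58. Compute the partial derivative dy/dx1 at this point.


y = 5*x1 / x2 + 13
dy/dx1 = 5/x2
Evaluate at x2 = 13.58: c1 = 5 / 13.58
c1 = 0.3682

0.3682


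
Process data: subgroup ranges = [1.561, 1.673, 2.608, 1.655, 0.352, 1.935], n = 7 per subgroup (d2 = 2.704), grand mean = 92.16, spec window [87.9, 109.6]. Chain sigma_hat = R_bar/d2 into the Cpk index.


R_bar = (1.561 + 1.673 + 2.608 + 1.655 + 0.352 + 1.935) / 6 = 1.6306667
sigma = R_bar / d2 = 1.6306667 / 2.704 = 0.60305721
Cp = (USL - LSL)/(6*sigma) = (109.6 - 87.9)/(6*0.60305721) = 5.9972
Cpu = (109.6 - 92.16)/(3*0.60305721) = 9.6398
Cpl = (92.16 - 87.9)/(3*0.60305721) = 2.3547
Cpk = min(Cpu, Cpl) = 2.3547

2.3547


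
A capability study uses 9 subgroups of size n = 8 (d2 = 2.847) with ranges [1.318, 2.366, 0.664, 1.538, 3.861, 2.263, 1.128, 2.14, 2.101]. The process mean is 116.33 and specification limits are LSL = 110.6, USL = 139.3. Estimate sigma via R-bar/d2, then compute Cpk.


R_bar = (1.318 + 2.366 + 0.664 + 1.538 + 3.861 + 2.263 + 1.128 + 2.14 + 2.101) / 9 = 1.931
sigma = R_bar / d2 = 1.931 / 2.847 = 0.67825782
Cp = (USL - LSL)/(6*sigma) = (139.3 - 110.6)/(6*0.67825782) = 7.0524
Cpu = (139.3 - 116.33)/(3*0.67825782) = 11.2887
Cpl = (116.33 - 110.6)/(3*0.67825782) = 2.8160
Cpk = min(Cpu, Cpl) = 2.8160

2.8160


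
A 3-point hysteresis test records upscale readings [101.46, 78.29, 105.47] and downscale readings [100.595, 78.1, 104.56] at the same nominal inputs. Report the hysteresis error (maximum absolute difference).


|101.46 - 100.595| = 0.8650
|78.29 - 78.1| = 0.1900
|105.47 - 104.56| = 0.9100
hysteresis = max(diffs) = 0.9100

0.9100


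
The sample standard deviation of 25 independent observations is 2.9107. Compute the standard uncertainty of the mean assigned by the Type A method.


u_A = s / sqrt(n)
u_A = 2.9107 / sqrt(25)
u_A = 2.9107 / 5
u_A = 0.5821

0.5821


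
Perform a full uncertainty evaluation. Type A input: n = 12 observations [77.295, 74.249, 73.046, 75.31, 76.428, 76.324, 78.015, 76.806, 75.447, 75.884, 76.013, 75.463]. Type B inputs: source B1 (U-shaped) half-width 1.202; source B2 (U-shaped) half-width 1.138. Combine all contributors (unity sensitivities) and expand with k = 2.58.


mean = (77.295 + 74.249 + 73.046 + 75.31 + 76.428 + 76.324 + 78.015 + 76.806 + 75.447 + 75.884 + 76.013 + 75.463) / 12 = 75.85666667
s = sqrt(sum((x - mean)^2)/(n-1)) = 1.3247481
u_A = s / sqrt(n) = 1.3247481 / sqrt(12) = 0.38242184
u_B1 = 1.202 / sqrt(2) = 0.84994235
u_B2 = 1.138 / sqrt(2) = 0.80468752
uc = sqrt(0.38242184^2 + 0.84994235^2 + 0.80468752^2) = 1.2313287
U = k * uc = 2.58 * 1.2313287
U = 3.1768

3.1768


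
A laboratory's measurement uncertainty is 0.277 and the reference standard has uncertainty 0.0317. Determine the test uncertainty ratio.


TUR = u_lab / u_ref
= 0.277 / 0.0317
= 8.7382

8.7382


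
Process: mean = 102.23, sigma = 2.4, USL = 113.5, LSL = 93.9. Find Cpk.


Cpu = (USL - mean) / (3*sigma) = (113.5 - 102.23) / (3*2.4) = 1.5653
Cpl = (mean - LSL) / (3*sigma) = (102.23 - 93.9) / (3*2.4) = 1.1569
Cpk = min(Cpu, Cpl) = 1.1569

1.1569


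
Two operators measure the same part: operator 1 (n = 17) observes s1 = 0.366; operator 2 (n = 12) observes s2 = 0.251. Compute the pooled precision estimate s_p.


s_p = sqrt(((n1-1)*s1^2 + (n2-1)*s2^2) / (n1+n2-2))
numerator = (17-1)*0.366^2 + (12-1)*0.251^2 = 2.143296 + 0.693011 = 2.836307
denominator = 17 + 12 - 2 = 27
s_p^2 = 2.836307 / 27 = 0.10504841
s_p = sqrt(0.10504841) = 0.3241

0.3241


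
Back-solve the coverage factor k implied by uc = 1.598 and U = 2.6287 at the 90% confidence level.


k = U / uc
k = 2.6287 / 1.598
k = 1.645

1.645


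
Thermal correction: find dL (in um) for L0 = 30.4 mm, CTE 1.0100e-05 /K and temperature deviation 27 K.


dL = L * alpha * dT
= 30.4 * 1.0100e-05 * 27
= 0.0082901 mm
dL_um = 0.0082901 * 1000 = 8.2901 um

8.2901


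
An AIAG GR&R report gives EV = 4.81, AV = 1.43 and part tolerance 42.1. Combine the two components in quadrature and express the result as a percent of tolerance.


GRR = sqrt(EV^2 + AV^2) = sqrt(4.81^2 + 1.43^2) = 5.0180674
%GRR = GRR / tol * 100 = 5.0180674 / 42.1 * 100
%GRR = 11.9194

11.9194


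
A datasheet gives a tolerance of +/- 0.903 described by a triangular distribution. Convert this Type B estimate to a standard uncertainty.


u_B = half_width / sqrt(6)
u_B = 0.903 / 2.4494897
u_B = 0.3686

0.3686


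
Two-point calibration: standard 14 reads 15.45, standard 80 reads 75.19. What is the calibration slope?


slope = (y2 - y1) / (x2 - x1)
= (75.19 - 15.45) / (80 - 14)
= 59.7400 / 66
= 0.9052

0.9052


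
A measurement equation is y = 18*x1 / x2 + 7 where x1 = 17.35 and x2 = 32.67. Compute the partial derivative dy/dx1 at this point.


y = 18*x1 / x2 + 7
dy/dx1 = 18/x2
Evaluate at x2 = 32.67: c1 = 18 / 32.67
c1 = 0.5510

0.5510


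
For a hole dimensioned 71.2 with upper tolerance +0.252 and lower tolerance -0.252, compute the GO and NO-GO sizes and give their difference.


GO = nominal - lower_tol (smallest hole = maximum material condition)
GO = 71.2 - 0.252 = 70.948
NO-GO = nominal + upper_tol (largest hole = least material condition)
NO-GO = 71.2 + 0.252 = 71.452
spread = NO-GO - GO = 71.452 - 70.948 = 0.5040

0.5040


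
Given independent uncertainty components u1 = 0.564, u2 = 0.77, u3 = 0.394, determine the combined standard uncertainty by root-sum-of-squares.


uc = sqrt(0.564^2 + 0.77^2 + 0.394^2)
uc = sqrt(1.066232)
uc = 1.0326

1.0326


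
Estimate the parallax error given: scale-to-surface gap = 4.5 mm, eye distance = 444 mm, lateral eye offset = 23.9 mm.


error = h * offset / d
= 4.5 * 23.9 / 444
= 0.2422

0.2422


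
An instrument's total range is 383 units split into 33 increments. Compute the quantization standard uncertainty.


resolution = range / divisions
resolution = 383 / 33 = 11.606061
u_res = resolution / (2*sqrt(3))
u_res = 11.606061 / 3.4641016
u_res = 3.3504

3.3504


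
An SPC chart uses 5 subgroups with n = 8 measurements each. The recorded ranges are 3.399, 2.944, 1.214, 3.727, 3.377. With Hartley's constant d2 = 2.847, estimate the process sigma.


R_bar = (3.399 + 2.944 + 1.214 + 3.727 + 3.377) / 5
R_bar = 14.661 / 5 = 2.9322
sigma_hat = R_bar / d2 = 2.9322 / 2.847 = 1.0299

1.0299


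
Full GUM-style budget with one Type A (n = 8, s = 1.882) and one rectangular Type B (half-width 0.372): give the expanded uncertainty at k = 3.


u_A = s / sqrt(n) = 1.882 / sqrt(8) = 0.66538748
u_B = half_width / sqrt(3) = 0.372 / sqrt(3) = 0.2147743
uc = sqrt(u_A^2 + u_B^2) = sqrt(0.66538748^2 + 0.2147743^2) = 0.69919132
U = k * uc = 3 * 0.69919132
U = 2.0976

2.0976


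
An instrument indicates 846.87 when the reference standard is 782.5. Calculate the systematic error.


Systematic error = measured - true
= 846.87 - 782.5
= 64.3700

64.3700


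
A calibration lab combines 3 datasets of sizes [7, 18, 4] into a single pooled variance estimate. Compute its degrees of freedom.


nu = sum_i (n_i - 1)
nu = ((7 - 1) + (18 - 1) + (4 - 1))
nu = 6 + 17 + 3
nu = 26

26


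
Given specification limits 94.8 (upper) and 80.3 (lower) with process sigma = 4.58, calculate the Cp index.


Cp = (USL - LSL) / (6 * sigma)
= (94.8 - 80.3) / (6 * 4.58)
= 14.5000 / 27.4800
= 0.5277

0.5277


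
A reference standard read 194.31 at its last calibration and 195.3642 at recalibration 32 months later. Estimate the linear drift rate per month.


rate = (v2 - v1) / months
= (195.3642 - 194.31) / 32
= 1.0542 / 32
= 0.0329

0.0329


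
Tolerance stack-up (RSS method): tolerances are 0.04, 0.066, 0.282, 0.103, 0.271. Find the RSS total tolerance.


RSS = sqrt(0.04^2 + 0.066^2 + 0.282^2 + 0.103^2 + 0.271^2)
= sqrt(0.16953)
= 0.4117

0.4117


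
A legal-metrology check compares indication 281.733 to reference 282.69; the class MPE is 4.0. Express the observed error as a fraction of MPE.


e = indication - reference = 281.733 - 282.69 = -0.9570
|e| = 0.9570
ratio = |e| / MPE = 0.9570 / 4.0
ratio = 0.2392

0.2392


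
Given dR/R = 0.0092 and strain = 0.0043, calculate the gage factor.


GF = (dR/R) / epsilon
= 0.0092 / 0.0043
= 2.1395

2.1395


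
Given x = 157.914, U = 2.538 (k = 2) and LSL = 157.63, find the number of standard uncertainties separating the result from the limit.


u = U / k = 2.538 / 2 = 1.269
margin = |LSL - x| = |157.63 - 157.914| = 0.284
z = margin / u = 0.284 / 1.269
z = 0.2238

0.2238


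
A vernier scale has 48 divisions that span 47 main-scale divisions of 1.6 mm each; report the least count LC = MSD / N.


LC = MSD / n_div
= 1.6 / 48
= 0.0333

0.0333


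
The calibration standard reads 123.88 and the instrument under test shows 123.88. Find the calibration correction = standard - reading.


Correction = standard - reading
= 123.88 - 123.88
= 0

0


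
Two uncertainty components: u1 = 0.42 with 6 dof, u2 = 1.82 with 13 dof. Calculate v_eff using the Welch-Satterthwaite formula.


uc = sqrt(u1^2 + u2^2) = sqrt(0.42^2 + 1.82^2) = 1.867833
v_eff = uc^4 / (u1^4/v1 + u2^4/v2)
= 1.867833^4 / (0.42^4/6 + 1.82^4/13)
= 12.171726 / 0.84918568
v_eff = 14.3334

14.3334


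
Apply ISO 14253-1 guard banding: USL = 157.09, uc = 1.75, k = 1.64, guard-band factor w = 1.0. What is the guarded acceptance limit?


U = k * uc = 1.64 * 1.75 = 2.87
guard band g = w * U = 1.0 * 2.87 = 2.87
AL = USL - g = 157.09 - 2.87
AL = 154.2200

154.2200


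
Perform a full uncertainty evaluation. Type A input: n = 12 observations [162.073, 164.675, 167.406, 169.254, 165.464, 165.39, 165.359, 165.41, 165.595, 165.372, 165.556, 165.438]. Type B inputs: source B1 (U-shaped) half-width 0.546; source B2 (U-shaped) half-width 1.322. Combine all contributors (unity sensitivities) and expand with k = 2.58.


mean = (162.073 + 164.675 + 167.406 + 169.254 + 165.464 + 165.39 + 165.359 + 165.41 + 165.595 + 165.372 + 165.556 + 165.438) / 12 = 165.5826667
s = sqrt(sum((x - mean)^2)/(n-1)) = 1.6553513
u_A = s / sqrt(n) = 1.6553513 / sqrt(12) = 0.47785876
u_B1 = 0.546 / sqrt(2) = 0.3860803
u_B2 = 1.322 / sqrt(2) = 0.93479516
uc = sqrt(0.47785876^2 + 0.3860803^2 + 0.93479516^2) = 1.1185924
U = k * uc = 2.58 * 1.1185924
U = 2.8860

2.8860


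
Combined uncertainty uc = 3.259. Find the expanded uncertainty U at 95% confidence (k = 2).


U = k * uc
U = 2 * 3.259
U = 6.5180

6.5180


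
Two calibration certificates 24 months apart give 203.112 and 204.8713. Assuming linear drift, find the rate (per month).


rate = (v2 - v1) / months
= (204.8713 - 203.112) / 24
= 1.7593 / 24
= 0.0733

0.0733


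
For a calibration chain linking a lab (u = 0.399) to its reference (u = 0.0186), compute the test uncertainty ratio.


TUR = u_lab / u_ref
= 0.399 / 0.0186
= 21.4516

21.4516


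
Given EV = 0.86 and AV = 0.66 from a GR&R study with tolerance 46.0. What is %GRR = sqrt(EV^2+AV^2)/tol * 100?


GRR = sqrt(EV^2 + AV^2) = sqrt(0.86^2 + 0.66^2) = 1.0840664
%GRR = GRR / tol * 100 = 1.0840664 / 46.0 * 100
%GRR = 2.3567

2.3567


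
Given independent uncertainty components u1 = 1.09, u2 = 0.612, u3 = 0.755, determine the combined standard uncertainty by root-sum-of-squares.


uc = sqrt(1.09^2 + 0.612^2 + 0.755^2)
uc = sqrt(2.132669)
uc = 1.4604

1.4604


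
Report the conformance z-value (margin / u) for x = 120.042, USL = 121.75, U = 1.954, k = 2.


u = U / k = 1.954 / 2 = 0.977
margin = |USL - x| = |121.75 - 120.042| = 1.708
z = margin / u = 1.708 / 0.977
z = 1.7482

1.7482


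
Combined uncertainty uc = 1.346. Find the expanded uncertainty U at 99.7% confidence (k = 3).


U = k * uc
U = 3 * 1.346
U = 4.0380

4.0380


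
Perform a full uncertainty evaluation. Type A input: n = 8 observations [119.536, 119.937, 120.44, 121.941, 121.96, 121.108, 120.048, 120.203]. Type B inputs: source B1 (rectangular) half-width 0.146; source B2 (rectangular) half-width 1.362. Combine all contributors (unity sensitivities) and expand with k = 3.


mean = (119.536 + 119.937 + 120.44 + 121.941 + 121.96 + 121.108 + 120.048 + 120.203) / 8 = 120.646625
s = sqrt(sum((x - mean)^2)/(n-1)) = 0.9218097
u_A = s / sqrt(n) = 0.9218097 / sqrt(8) = 0.32590894
u_B1 = 0.146 / sqrt(3) = 0.084293139
u_B2 = 1.362 / sqrt(3) = 0.78635107
uc = sqrt(0.32590894^2 + 0.084293139^2 + 0.78635107^2) = 0.8553771
U = k * uc = 3 * 0.8553771
U = 2.5661

2.5661


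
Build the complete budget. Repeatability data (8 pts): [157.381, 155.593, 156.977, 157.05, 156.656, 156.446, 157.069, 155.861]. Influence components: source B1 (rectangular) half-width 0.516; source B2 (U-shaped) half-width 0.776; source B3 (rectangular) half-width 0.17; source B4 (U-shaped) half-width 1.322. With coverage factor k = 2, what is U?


mean = (157.381 + 155.593 + 156.977 + 157.05 + 156.656 + 156.446 + 157.069 + 155.861) / 8 = 156.629125
s = sqrt(sum((x - mean)^2)/(n-1)) = 0.62732845
u_A = s / sqrt(n) = 0.62732845 / sqrt(8) = 0.2217941
u_B1 = 0.516 / sqrt(3) = 0.29791274
u_B2 = 0.776 / sqrt(2) = 0.54871486
u_B3 = 0.17 / sqrt(3) = 0.098149546
u_B4 = 1.322 / sqrt(2) = 0.93479516
uc = sqrt(0.2217941^2 + 0.29791274^2 + 0.54871486^2 + 0.098149546^2 + 0.93479516^2) = 1.1500035
U = k * uc = 2 * 1.1500035
U = 2.3000

2.3000
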